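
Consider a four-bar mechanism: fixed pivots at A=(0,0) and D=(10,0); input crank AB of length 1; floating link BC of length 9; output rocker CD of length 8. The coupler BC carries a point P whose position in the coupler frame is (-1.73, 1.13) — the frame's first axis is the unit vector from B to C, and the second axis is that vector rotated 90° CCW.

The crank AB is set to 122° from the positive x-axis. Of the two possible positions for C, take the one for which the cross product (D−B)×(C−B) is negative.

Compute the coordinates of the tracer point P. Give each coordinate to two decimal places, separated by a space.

-0.70 2.91

A=(0,0), D=(10.00,0)
B = A + 1.00·(cos122°, sin122°) = (-0.5299, 0.8480)
|BD| = 10.5640
circle(B,9.00) ∩ circle(D,8.00): a=6.0866, h=6.6297
  candidates: C₊=(6.0693,6.9677) cross=70.036; C₋=(5.0048,-6.2489) cross=-70.036
  mode - wants cross < 0 → take C=(5.0048,-6.2489) (cross=-70.036)
ex = (C−B)/|BC| = (0.6150,-0.7885); ey = (0.7885,0.6150)
P = B + -1.73·ex + 1.13·ey = (-0.7028,2.9072)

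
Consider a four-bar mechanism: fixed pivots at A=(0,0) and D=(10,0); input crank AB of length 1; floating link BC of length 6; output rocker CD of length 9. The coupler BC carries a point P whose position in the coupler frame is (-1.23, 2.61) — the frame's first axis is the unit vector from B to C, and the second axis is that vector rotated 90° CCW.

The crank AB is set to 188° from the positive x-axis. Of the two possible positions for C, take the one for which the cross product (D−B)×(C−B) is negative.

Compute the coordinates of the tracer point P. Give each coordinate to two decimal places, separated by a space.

0.41 2.39

A=(0,0), D=(10.00,0)
B = A + 1.00·(cos188°, sin188°) = (-0.9903, -0.1392)
|BD| = 10.9911
circle(B,6.00) ∩ circle(D,9.00): a=3.4485, h=4.9100
  candidates: C₊=(2.3958,4.8141) cross=53.966; C₋=(2.5201,-5.0051) cross=-53.966
  mode - wants cross < 0 → take C=(2.5201,-5.0051) (cross=-53.966)
ex = (C−B)/|BC| = (0.5851,-0.8110); ey = (0.8110,0.5851)
P = B + -1.23·ex + 2.61·ey = (0.4068,2.3854)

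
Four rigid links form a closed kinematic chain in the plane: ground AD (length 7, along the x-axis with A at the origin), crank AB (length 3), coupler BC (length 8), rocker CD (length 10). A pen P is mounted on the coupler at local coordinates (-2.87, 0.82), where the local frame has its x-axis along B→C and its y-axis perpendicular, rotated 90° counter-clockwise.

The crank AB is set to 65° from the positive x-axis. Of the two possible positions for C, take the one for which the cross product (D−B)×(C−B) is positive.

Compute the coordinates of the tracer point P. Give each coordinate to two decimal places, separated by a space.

A=(0,0), D=(7.00,0)
B = A + 3.00·(cos65°, sin65°) = (1.2679, 2.7189)
|BD| = 6.3443
circle(B,8.00) ∩ circle(D,10.00): a=0.3349, h=7.9930
  candidates: C₊=(4.9960,9.7971) cross=50.710; C₋=(-1.8550,-4.6464) cross=-50.710
  mode + wants cross > 0 → take C=(4.9960,9.7971) (cross=50.710)
ex = (C−B)/|BC| = (0.4660,0.8848); ey = (-0.8848,0.4660)
P = B + -2.87·ex + 0.82·ey = (-0.7951,0.5617)

-0.80 0.56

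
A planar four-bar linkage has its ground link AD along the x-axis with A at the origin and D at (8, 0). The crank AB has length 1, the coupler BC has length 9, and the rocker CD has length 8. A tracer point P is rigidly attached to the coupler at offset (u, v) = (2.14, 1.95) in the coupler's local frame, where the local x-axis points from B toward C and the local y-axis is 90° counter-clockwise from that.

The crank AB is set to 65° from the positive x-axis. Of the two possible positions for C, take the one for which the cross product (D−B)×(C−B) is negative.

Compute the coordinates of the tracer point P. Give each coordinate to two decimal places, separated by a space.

A=(0,0), D=(8.00,0)
B = A + 1.00·(cos65°, sin65°) = (0.4226, 0.9063)
|BD| = 7.6314
circle(B,9.00) ∩ circle(D,8.00): a=4.9295, h=7.5299
  candidates: C₊=(6.2115,7.7975) cross=57.464; C₋=(4.4230,-7.1558) cross=-57.464
  mode - wants cross < 0 → take C=(4.4230,-7.1558) (cross=-57.464)
ex = (C−B)/|BC| = (0.4445,-0.8958); ey = (0.8958,0.4445)
P = B + 2.14·ex + 1.95·ey = (3.1206,-0.1439)

3.12 -0.14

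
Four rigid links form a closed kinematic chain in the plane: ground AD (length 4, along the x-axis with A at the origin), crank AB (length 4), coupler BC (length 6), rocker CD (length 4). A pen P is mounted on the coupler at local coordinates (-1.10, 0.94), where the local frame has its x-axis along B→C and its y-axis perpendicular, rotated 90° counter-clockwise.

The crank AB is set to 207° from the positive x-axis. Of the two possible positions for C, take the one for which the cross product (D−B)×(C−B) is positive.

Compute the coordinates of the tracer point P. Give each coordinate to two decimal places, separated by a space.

-5.01 -1.90

A=(0,0), D=(4.00,0)
B = A + 4.00·(cos207°, sin207°) = (-3.5640, -1.8160)
|BD| = 7.7790
circle(B,6.00) ∩ circle(D,4.00): a=5.1750, h=3.0363
  candidates: C₊=(0.7592,2.3446) cross=23.620; C₋=(2.1768,-3.5603) cross=-23.620
  mode + wants cross > 0 → take C=(0.7592,2.3446) (cross=23.620)
ex = (C−B)/|BC| = (0.7205,0.6934); ey = (-0.6934,0.7205)
P = B + -1.10·ex + 0.94·ey = (-5.0084,-1.9014)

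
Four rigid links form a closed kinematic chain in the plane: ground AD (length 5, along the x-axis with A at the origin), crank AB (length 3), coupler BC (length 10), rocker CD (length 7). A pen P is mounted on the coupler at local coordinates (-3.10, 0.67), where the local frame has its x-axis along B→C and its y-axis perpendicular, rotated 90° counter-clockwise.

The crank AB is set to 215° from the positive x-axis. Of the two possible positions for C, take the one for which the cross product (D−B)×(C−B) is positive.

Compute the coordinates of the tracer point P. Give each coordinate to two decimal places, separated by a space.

A=(0,0), D=(5.00,0)
B = A + 3.00·(cos215°, sin215°) = (-2.4575, -1.7207)
|BD| = 7.6534
circle(B,10.00) ∩ circle(D,7.00): a=7.1586, h=6.9825
  candidates: C₊=(2.9479,6.6925) cross=53.440; C₋=(6.0877,-6.9150) cross=-53.440
  mode + wants cross > 0 → take C=(2.9479,6.6925) (cross=53.440)
ex = (C−B)/|BC| = (0.5405,0.8413); ey = (-0.8413,0.5405)
P = B + -3.10·ex + 0.67·ey = (-4.6968,-3.9667)

-4.70 -3.97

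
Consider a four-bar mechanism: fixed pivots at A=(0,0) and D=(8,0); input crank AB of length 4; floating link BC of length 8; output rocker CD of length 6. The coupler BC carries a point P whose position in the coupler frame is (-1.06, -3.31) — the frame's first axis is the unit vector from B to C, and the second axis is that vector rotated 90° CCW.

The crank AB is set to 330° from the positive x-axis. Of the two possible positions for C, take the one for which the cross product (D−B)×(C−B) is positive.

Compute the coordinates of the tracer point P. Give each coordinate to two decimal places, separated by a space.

A=(0,0), D=(8.00,0)
B = A + 4.00·(cos330°, sin330°) = (3.4641, -2.0000)
|BD| = 4.9573
circle(B,8.00) ∩ circle(D,6.00): a=5.3028, h=5.9900
  candidates: C₊=(5.8995,5.6203) cross=29.694; C₋=(10.7328,-5.3415) cross=-29.694
  mode + wants cross > 0 → take C=(5.8995,5.6203) (cross=29.694)
ex = (C−B)/|BC| = (0.3044,0.9525); ey = (-0.9525,0.3044)
P = B + -1.06·ex + -3.31·ey = (6.2943,-4.0173)

6.29 -4.02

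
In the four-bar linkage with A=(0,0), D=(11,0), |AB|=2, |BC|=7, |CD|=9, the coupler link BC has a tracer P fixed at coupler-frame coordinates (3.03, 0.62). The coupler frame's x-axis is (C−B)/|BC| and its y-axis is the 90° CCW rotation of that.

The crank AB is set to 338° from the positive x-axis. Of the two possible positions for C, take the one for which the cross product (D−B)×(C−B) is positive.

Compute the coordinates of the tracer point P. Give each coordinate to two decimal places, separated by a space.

2.27 2.32

A=(0,0), D=(11.00,0)
B = A + 2.00·(cos338°, sin338°) = (1.8544, -0.7492)
|BD| = 9.1763
circle(B,7.00) ∩ circle(D,9.00): a=2.8445, h=6.3960
  candidates: C₊=(4.1672,5.8577) cross=58.691; C₋=(5.2116,-6.8916) cross=-58.691
  mode + wants cross > 0 → take C=(4.1672,5.8577) (cross=58.691)
ex = (C−B)/|BC| = (0.3304,0.9438); ey = (-0.9438,0.3304)
P = B + 3.03·ex + 0.62·ey = (2.2703,2.3155)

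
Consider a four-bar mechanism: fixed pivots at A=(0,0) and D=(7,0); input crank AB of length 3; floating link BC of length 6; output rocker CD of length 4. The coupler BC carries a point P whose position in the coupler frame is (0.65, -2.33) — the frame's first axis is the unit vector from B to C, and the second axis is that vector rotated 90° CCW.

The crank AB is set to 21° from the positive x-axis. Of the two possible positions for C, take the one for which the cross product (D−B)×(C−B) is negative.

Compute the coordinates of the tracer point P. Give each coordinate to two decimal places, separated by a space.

1.23 -0.76

A=(0,0), D=(7.00,0)
B = A + 3.00·(cos21°, sin21°) = (2.8007, 1.0751)
|BD| = 4.3347
circle(B,6.00) ∩ circle(D,4.00): a=4.4743, h=3.9976
  candidates: C₊=(8.1267,3.8380) cross=17.328; C₋=(6.1438,-3.9073) cross=-17.328
  mode - wants cross < 0 → take C=(6.1438,-3.9073) (cross=-17.328)
ex = (C−B)/|BC| = (0.5572,-0.8304); ey = (0.8304,0.5572)
P = B + 0.65·ex + -2.33·ey = (1.2281,-0.7629)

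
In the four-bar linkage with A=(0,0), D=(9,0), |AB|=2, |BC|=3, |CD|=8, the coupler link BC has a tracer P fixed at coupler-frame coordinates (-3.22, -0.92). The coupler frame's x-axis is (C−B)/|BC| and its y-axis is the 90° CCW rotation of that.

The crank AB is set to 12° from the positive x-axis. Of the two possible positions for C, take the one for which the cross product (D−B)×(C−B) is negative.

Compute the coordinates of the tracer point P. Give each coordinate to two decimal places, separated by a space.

1.64 3.75

A=(0,0), D=(9.00,0)
B = A + 2.00·(cos12°, sin12°) = (1.9563, 0.4158)
|BD| = 7.0560
circle(B,3.00) ∩ circle(D,8.00): a=-0.3694, h=2.9772
  candidates: C₊=(1.7630,3.4096) cross=21.007; C₋=(1.4121,-2.5344) cross=-21.007
  mode - wants cross < 0 → take C=(1.4121,-2.5344) (cross=-21.007)
ex = (C−B)/|BC| = (-0.1814,-0.9834); ey = (0.9834,-0.1814)
P = B + -3.22·ex + -0.92·ey = (1.6357,3.7493)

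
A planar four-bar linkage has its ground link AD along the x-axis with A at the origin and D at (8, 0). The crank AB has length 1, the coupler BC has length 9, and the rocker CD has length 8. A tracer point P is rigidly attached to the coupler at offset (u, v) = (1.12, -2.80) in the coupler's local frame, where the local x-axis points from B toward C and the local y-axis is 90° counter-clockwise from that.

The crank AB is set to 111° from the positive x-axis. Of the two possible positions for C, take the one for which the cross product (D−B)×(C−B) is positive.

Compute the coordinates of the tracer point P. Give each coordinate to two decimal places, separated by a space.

2.48 -0.10

A=(0,0), D=(8.00,0)
B = A + 1.00·(cos111°, sin111°) = (-0.3584, 0.9336)
|BD| = 8.4103
circle(B,9.00) ∩ circle(D,8.00): a=5.2158, h=7.3345
  candidates: C₊=(5.6394,7.6438) cross=61.686; C₋=(4.0111,-6.9346) cross=-61.686
  mode + wants cross > 0 → take C=(5.6394,7.6438) (cross=61.686)
ex = (C−B)/|BC| = (0.6664,0.7456); ey = (-0.7456,0.6664)
P = B + 1.12·ex + -2.80·ey = (2.4756,-0.0973)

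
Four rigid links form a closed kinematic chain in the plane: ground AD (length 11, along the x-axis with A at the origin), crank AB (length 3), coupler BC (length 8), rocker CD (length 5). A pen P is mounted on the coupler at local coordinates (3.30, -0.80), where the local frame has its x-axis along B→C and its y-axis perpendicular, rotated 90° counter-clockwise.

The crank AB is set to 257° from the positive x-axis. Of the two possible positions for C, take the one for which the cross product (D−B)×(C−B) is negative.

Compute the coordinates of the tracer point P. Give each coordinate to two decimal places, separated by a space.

2.57 -3.91

A=(0,0), D=(11.00,0)
B = A + 3.00·(cos257°, sin257°) = (-0.6749, -2.9231)
|BD| = 12.0352
circle(B,8.00) ∩ circle(D,5.00): a=7.6379, h=2.3797
  candidates: C₊=(6.1563,1.2404) cross=28.641; C₋=(7.3123,-3.3765) cross=-28.641
  mode - wants cross < 0 → take C=(7.3123,-3.3765) (cross=-28.641)
ex = (C−B)/|BC| = (0.9984,-0.0567); ey = (0.0567,0.9984)
P = B + 3.30·ex + -0.80·ey = (2.5745,-3.9088)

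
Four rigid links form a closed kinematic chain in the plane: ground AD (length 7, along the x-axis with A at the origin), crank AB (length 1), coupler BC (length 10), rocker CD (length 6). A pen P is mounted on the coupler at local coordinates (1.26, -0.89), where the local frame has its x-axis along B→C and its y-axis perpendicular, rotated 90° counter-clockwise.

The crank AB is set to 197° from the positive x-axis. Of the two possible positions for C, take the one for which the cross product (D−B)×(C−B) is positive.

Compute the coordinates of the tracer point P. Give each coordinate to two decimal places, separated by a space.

A=(0,0), D=(7.00,0)
B = A + 1.00·(cos197°, sin197°) = (-0.9563, -0.2924)
|BD| = 7.9617
circle(B,10.00) ∩ circle(D,6.00): a=8.0001, h=5.9999
  candidates: C₊=(6.8181,5.9972) cross=47.769; C₋=(7.2587,-5.9944) cross=-47.769
  mode + wants cross > 0 → take C=(6.8181,5.9972) (cross=47.769)
ex = (C−B)/|BC| = (0.7774,0.6290); ey = (-0.6290,0.7774)
P = B + 1.26·ex + -0.89·ey = (0.5830,-0.1918)

0.58 -0.19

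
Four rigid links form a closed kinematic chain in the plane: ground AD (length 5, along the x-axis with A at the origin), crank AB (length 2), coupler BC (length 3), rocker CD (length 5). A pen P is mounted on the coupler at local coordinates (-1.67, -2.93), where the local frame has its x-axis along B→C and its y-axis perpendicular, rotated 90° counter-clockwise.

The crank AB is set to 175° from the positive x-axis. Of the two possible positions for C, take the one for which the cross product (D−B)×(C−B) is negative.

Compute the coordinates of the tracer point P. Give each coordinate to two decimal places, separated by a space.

-5.15 -1.01

A=(0,0), D=(5.00,0)
B = A + 2.00·(cos175°, sin175°) = (-1.9924, 0.1743)
|BD| = 6.9946
circle(B,3.00) ∩ circle(D,5.00): a=2.3535, h=1.8603
  candidates: C₊=(0.4068,1.9754) cross=13.012; C₋=(0.3141,-1.7441) cross=-13.012
  mode - wants cross < 0 → take C=(0.3141,-1.7441) (cross=-13.012)
ex = (C−B)/|BC| = (0.7688,-0.6395); ey = (0.6395,0.7688)
P = B + -1.67·ex + -2.93·ey = (-5.1500,-1.0104)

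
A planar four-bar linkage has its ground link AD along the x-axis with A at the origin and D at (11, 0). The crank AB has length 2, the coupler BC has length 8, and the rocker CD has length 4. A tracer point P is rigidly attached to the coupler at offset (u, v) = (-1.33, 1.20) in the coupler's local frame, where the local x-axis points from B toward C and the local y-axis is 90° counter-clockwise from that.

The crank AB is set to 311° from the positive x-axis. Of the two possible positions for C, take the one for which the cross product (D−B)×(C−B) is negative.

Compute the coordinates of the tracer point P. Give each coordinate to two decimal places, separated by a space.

A=(0,0), D=(11.00,0)
B = A + 2.00·(cos311°, sin311°) = (1.3121, -1.5094)
|BD| = 9.8048
circle(B,8.00) ∩ circle(D,4.00): a=7.3502, h=3.1583
  candidates: C₊=(8.0885,2.7428) cross=30.967; C₋=(9.0609,-3.4985) cross=-30.967
  mode - wants cross < 0 → take C=(9.0609,-3.4985) (cross=-30.967)
ex = (C−B)/|BC| = (0.9686,-0.2486); ey = (0.2486,0.9686)
P = B + -1.33·ex + 1.20·ey = (0.3223,-0.0164)

0.32 -0.02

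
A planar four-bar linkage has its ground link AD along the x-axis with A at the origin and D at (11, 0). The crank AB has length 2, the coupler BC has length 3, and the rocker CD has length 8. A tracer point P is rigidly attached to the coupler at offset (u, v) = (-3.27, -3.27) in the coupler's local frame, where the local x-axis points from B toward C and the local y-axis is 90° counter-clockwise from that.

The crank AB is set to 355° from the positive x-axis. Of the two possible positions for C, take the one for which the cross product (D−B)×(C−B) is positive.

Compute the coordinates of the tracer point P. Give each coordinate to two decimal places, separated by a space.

3.36 -4.59

A=(0,0), D=(11.00,0)
B = A + 2.00·(cos355°, sin355°) = (1.9924, -0.1743)
|BD| = 9.0093
circle(B,3.00) ∩ circle(D,8.00): a=1.4522, h=2.6251
  candidates: C₊=(3.3936,2.4784) cross=23.650; C₋=(3.4952,-2.7708) cross=-23.650
  mode + wants cross > 0 → take C=(3.3936,2.4784) (cross=23.650)
ex = (C−B)/|BC| = (0.4671,0.8842); ey = (-0.8842,0.4671)
P = B + -3.27·ex + -3.27·ey = (3.3565,-4.5930)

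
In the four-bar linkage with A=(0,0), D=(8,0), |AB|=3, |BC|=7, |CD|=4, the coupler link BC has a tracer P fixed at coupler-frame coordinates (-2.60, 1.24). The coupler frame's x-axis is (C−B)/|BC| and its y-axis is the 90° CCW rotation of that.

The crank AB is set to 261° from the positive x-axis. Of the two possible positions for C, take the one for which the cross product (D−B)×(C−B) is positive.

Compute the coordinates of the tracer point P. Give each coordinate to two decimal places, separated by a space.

-3.19 -3.91

A=(0,0), D=(8.00,0)
B = A + 3.00·(cos261°, sin261°) = (-0.4693, -2.9631)
|BD| = 8.9727
circle(B,7.00) ∩ circle(D,4.00): a=6.3253, h=2.9985
  candidates: C₊=(4.5109,1.9560) cross=26.905; C₋=(6.4913,-3.7046) cross=-26.905
  mode + wants cross > 0 → take C=(4.5109,1.9560) (cross=26.905)
ex = (C−B)/|BC| = (0.7115,0.7027); ey = (-0.7027,0.7115)
P = B + -2.60·ex + 1.24·ey = (-3.1905,-3.9080)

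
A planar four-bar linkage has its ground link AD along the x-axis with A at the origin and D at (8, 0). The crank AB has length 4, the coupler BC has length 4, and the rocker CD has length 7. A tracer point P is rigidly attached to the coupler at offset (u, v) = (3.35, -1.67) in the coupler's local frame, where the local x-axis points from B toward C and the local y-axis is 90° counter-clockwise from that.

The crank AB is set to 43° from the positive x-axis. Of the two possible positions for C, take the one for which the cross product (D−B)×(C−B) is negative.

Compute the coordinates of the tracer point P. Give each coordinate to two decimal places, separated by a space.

-0.12 0.56

A=(0,0), D=(8.00,0)
B = A + 4.00·(cos43°, sin43°) = (2.9254, 2.7280)
|BD| = 5.7614
circle(B,4.00) ∩ circle(D,7.00): a=0.0168, h=4.0000
  candidates: C₊=(4.8342,6.2432) cross=23.045; C₋=(1.0462,-0.8031) cross=-23.045
  mode - wants cross < 0 → take C=(1.0462,-0.8031) (cross=-23.045)
ex = (C−B)/|BC| = (-0.4698,-0.8828); ey = (0.8828,-0.4698)
P = B + 3.35·ex + -1.67·ey = (-0.1226,0.5553)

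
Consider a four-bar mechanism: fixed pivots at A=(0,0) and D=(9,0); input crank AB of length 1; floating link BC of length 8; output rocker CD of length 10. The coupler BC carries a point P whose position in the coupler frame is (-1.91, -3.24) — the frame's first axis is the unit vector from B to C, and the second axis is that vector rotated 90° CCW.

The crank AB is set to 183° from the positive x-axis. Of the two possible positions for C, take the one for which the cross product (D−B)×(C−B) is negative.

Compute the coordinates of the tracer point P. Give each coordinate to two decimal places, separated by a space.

A=(0,0), D=(9.00,0)
B = A + 1.00·(cos183°, sin183°) = (-0.9986, -0.0523)
|BD| = 9.9988
circle(B,8.00) ∩ circle(D,10.00): a=3.1992, h=7.3325
  candidates: C₊=(2.1621,7.2968) cross=73.316; C₋=(2.2389,-7.3680) cross=-73.316
  mode - wants cross < 0 → take C=(2.2389,-7.3680) (cross=-73.316)
ex = (C−B)/|BC| = (0.4047,-0.9145); ey = (0.9145,0.4047)
P = B + -1.91·ex + -3.24·ey = (-4.7344,0.3831)

-4.73 0.38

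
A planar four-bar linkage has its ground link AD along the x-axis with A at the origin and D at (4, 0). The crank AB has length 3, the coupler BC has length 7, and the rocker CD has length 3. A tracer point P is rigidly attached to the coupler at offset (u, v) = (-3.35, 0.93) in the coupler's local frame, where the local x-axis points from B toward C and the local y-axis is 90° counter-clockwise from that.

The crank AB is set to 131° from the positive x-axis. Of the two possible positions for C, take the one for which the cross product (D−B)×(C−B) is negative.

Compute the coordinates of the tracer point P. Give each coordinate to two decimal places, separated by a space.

-3.62 5.32

A=(0,0), D=(4.00,0)
B = A + 3.00·(cos131°, sin131°) = (-1.9682, 2.2641)
|BD| = 6.3832
circle(B,7.00) ∩ circle(D,3.00): a=6.3248, h=2.9994
  candidates: C₊=(5.0093,2.8251) cross=19.146; C₋=(2.8815,-2.7837) cross=-19.146
  mode - wants cross < 0 → take C=(2.8815,-2.7837) (cross=-19.146)
ex = (C−B)/|BC| = (0.6928,-0.7211); ey = (0.7211,0.6928)
P = B + -3.35·ex + 0.93·ey = (-3.6185,5.3242)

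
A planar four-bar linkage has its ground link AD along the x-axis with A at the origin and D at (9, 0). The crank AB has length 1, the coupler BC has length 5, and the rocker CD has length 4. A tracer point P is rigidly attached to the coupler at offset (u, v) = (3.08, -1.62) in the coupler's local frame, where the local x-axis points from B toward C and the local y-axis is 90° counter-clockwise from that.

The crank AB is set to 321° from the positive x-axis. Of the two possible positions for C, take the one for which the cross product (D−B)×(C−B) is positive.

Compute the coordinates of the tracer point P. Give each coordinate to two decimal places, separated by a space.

A=(0,0), D=(9.00,0)
B = A + 1.00·(cos321°, sin321°) = (0.7771, -0.6293)
|BD| = 8.2469
circle(B,5.00) ∩ circle(D,4.00): a=4.6691, h=1.7887
  candidates: C₊=(5.2961,1.5105) cross=14.751; C₋=(5.5691,-2.0565) cross=-14.751
  mode + wants cross > 0 → take C=(5.2961,1.5105) (cross=14.751)
ex = (C−B)/|BC| = (0.9038,0.4280); ey = (-0.4280,0.9038)
P = B + 3.08·ex + -1.62·ey = (4.2541,-0.7754)

4.25 -0.78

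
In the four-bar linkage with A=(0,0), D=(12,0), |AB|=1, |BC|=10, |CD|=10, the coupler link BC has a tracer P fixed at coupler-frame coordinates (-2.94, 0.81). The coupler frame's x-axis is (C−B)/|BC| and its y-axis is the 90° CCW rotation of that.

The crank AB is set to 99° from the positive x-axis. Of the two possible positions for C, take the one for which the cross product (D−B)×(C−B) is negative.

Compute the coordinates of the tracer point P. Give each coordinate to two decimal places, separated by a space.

A=(0,0), D=(12.00,0)
B = A + 1.00·(cos99°, sin99°) = (-0.1564, 0.9877)
|BD| = 12.1965
circle(B,10.00) ∩ circle(D,10.00): a=6.0982, h=7.9254
  candidates: C₊=(6.5636,8.3932) cross=96.662; C₋=(5.2800,-7.4055) cross=-96.662
  mode - wants cross < 0 → take C=(5.2800,-7.4055) (cross=-96.662)
ex = (C−B)/|BC| = (0.5436,-0.8393); ey = (0.8393,0.5436)
P = B + -2.94·ex + 0.81·ey = (-1.0749,3.8956)

-1.07 3.90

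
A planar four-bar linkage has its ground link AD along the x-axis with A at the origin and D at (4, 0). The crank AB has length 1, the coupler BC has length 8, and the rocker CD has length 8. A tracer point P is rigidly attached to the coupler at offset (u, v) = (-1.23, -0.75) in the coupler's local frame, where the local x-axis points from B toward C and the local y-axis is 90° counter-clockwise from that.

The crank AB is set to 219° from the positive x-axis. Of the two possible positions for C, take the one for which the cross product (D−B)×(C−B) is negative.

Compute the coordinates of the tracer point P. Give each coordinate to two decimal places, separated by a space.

A=(0,0), D=(4.00,0)
B = A + 1.00·(cos219°, sin219°) = (-0.7771, -0.6293)
|BD| = 4.8184
circle(B,8.00) ∩ circle(D,8.00): a=2.4092, h=7.6286
  candidates: C₊=(0.6151,7.2486) cross=36.758; C₋=(2.6078,-7.8779) cross=-36.758
  mode - wants cross < 0 → take C=(2.6078,-7.8779) (cross=-36.758)
ex = (C−B)/|BC| = (0.4231,-0.9061); ey = (0.9061,0.4231)
P = B + -1.23·ex + -0.75·ey = (-1.9771,0.1678)

-1.98 0.17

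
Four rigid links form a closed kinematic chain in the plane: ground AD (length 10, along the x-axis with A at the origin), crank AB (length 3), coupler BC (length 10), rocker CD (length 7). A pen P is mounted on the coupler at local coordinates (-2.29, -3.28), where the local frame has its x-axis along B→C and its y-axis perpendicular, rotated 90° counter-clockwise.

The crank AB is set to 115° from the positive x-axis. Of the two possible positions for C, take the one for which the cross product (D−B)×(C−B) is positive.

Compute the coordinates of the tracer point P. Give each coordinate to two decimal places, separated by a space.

A=(0,0), D=(10.00,0)
B = A + 3.00·(cos115°, sin115°) = (-1.2679, 2.7189)
|BD| = 11.5913
circle(B,10.00) ∩ circle(D,7.00): a=7.9956, h=6.0059
  candidates: C₊=(7.9134,6.6818) cross=69.616; C₋=(5.0958,-4.9949) cross=-69.616
  mode + wants cross > 0 → take C=(7.9134,6.6818) (cross=69.616)
ex = (C−B)/|BC| = (0.9181,0.3963); ey = (-0.3963,0.9181)
P = B + -2.29·ex + -3.28·ey = (-2.0705,-1.2000)

-2.07 -1.20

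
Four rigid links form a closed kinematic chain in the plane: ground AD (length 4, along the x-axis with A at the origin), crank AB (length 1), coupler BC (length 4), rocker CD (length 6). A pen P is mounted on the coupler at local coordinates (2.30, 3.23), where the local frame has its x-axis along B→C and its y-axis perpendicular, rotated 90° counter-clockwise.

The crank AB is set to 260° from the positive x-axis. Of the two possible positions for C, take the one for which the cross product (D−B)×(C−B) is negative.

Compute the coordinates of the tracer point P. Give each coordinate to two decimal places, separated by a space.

A=(0,0), D=(4.00,0)
B = A + 1.00·(cos260°, sin260°) = (-0.1736, -0.9848)
|BD| = 4.2883
circle(B,4.00) ∩ circle(D,6.00): a=-0.1878, h=3.9956
  candidates: C₊=(-1.2740,2.8609) cross=17.134; C₋=(0.5611,-4.9167) cross=-17.134
  mode - wants cross < 0 → take C=(0.5611,-4.9167) (cross=-17.134)
ex = (C−B)/|BC| = (0.1837,-0.9830); ey = (0.9830,0.1837)
P = B + 2.30·ex + 3.23·ey = (3.4239,-2.6523)

3.42 -2.65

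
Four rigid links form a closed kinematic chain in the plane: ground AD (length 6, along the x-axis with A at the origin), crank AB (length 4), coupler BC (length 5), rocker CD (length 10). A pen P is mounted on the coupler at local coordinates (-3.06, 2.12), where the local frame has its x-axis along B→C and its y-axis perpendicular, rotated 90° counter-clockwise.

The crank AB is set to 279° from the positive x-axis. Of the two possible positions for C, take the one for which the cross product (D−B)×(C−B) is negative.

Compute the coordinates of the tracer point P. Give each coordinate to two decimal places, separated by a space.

2.24 -0.59

A=(0,0), D=(6.00,0)
B = A + 4.00·(cos279°, sin279°) = (0.6257, -3.9508)
|BD| = 6.6702
circle(B,5.00) ∩ circle(D,10.00): a=-2.2870, h=4.4463
  candidates: C₊=(-3.8505,-1.7229) cross=29.658; C₋=(1.4167,-8.8878) cross=-29.658
  mode - wants cross < 0 → take C=(1.4167,-8.8878) (cross=-29.658)
ex = (C−B)/|BC| = (0.1582,-0.9874); ey = (0.9874,0.1582)
P = B + -3.06·ex + 2.12·ey = (2.2350,-0.5939)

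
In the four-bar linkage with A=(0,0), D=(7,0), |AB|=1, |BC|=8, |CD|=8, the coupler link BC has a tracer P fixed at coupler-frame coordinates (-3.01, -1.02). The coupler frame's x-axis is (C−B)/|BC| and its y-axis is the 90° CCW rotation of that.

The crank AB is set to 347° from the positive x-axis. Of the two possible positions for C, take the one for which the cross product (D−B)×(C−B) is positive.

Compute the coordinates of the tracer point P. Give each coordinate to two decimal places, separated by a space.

A=(0,0), D=(7.00,0)
B = A + 1.00·(cos347°, sin347°) = (0.9744, -0.2250)
|BD| = 6.0298
circle(B,8.00) ∩ circle(D,8.00): a=3.0149, h=7.4101
  candidates: C₊=(3.7107,7.2925) cross=44.682; C₋=(4.2636,-7.5175) cross=-44.682
  mode + wants cross > 0 → take C=(3.7107,7.2925) (cross=44.682)
ex = (C−B)/|BC| = (0.3420,0.9397); ey = (-0.9397,0.3420)
P = B + -3.01·ex + -1.02·ey = (0.9033,-3.4023)

0.90 -3.40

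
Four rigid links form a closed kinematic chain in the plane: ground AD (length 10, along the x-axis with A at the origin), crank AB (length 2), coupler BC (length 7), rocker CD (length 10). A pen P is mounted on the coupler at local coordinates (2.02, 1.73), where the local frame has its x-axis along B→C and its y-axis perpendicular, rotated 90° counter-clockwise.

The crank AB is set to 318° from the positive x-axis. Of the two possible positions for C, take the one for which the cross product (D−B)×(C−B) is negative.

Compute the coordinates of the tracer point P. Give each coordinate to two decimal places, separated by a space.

A=(0,0), D=(10.00,0)
B = A + 2.00·(cos318°, sin318°) = (1.4863, -1.3383)
|BD| = 8.6182
circle(B,7.00) ∩ circle(D,10.00): a=1.3503, h=6.8685
  candidates: C₊=(1.7536,5.6566) cross=59.195; C₋=(3.8868,-7.9138) cross=-59.195
  mode - wants cross < 0 → take C=(3.8868,-7.9138) (cross=-59.195)
ex = (C−B)/|BC| = (0.3429,-0.9394); ey = (0.9394,0.3429)
P = B + 2.02·ex + 1.73·ey = (3.8041,-2.6425)

3.80 -2.64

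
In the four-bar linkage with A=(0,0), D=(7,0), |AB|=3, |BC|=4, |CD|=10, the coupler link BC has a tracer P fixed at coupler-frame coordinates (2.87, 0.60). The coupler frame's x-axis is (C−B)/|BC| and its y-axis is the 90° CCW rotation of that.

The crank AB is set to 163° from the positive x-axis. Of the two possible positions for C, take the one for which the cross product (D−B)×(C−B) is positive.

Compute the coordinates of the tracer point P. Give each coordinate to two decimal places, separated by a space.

-2.69 3.80

A=(0,0), D=(7.00,0)
B = A + 3.00·(cos163°, sin163°) = (-2.8689, 0.8771)
|BD| = 9.9078
circle(B,4.00) ∩ circle(D,10.00): a=0.7148, h=3.9356
  candidates: C₊=(-1.8085,4.7340) cross=38.993; C₋=(-2.5053,-3.1063) cross=-38.993
  mode + wants cross > 0 → take C=(-1.8085,4.7340) (cross=38.993)
ex = (C−B)/|BC| = (0.2651,0.9642); ey = (-0.9642,0.2651)
P = B + 2.87·ex + 0.60·ey = (-2.6866,3.8035)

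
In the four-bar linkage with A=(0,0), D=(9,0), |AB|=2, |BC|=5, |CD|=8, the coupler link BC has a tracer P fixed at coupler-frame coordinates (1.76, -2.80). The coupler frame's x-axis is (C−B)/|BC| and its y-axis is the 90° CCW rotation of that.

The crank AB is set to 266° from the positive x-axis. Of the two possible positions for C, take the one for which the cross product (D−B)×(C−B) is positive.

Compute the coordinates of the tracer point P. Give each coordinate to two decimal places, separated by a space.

3.08 -1.24

A=(0,0), D=(9.00,0)
B = A + 2.00·(cos266°, sin266°) = (-0.1395, -1.9951)
|BD| = 9.3547
circle(B,5.00) ∩ circle(D,8.00): a=2.5929, h=4.2752
  candidates: C₊=(1.4819,2.7347) cross=39.993; C₋=(3.3055,-5.6189) cross=-39.993
  mode + wants cross > 0 → take C=(1.4819,2.7347) (cross=39.993)
ex = (C−B)/|BC| = (0.3243,0.9460); ey = (-0.9460,0.3243)
P = B + 1.76·ex + -2.80·ey = (3.0799,-1.2382)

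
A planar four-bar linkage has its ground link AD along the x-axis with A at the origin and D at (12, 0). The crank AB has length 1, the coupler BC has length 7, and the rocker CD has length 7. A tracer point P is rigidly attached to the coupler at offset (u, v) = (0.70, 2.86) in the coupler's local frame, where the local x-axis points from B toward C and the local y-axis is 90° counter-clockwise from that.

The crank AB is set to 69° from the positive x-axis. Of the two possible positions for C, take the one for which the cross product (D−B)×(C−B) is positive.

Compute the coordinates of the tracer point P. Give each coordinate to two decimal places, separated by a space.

-0.41 3.78

A=(0,0), D=(12.00,0)
B = A + 1.00·(cos69°, sin69°) = (0.3584, 0.9336)
|BD| = 11.6790
circle(B,7.00) ∩ circle(D,7.00): a=5.8395, h=3.8601
  candidates: C₊=(6.4877,4.3145) cross=45.082; C₋=(5.8706,-3.3809) cross=-45.082
  mode + wants cross > 0 → take C=(6.4877,4.3145) (cross=45.082)
ex = (C−B)/|BC| = (0.8756,0.4830); ey = (-0.4830,0.8756)
P = B + 0.70·ex + 2.86·ey = (-0.4100,3.7760)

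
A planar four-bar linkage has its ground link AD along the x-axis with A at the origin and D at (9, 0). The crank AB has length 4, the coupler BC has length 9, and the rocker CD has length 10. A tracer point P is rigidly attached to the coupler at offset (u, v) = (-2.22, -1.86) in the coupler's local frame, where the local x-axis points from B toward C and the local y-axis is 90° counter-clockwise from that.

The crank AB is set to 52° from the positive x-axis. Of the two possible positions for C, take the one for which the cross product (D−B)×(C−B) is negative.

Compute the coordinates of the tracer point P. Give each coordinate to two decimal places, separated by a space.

1.05 5.68

A=(0,0), D=(9.00,0)
B = A + 4.00·(cos52°, sin52°) = (2.4626, 3.1520)
|BD| = 7.2576
circle(B,9.00) ∩ circle(D,10.00): a=2.3198, h=8.6959
  candidates: C₊=(8.3290,9.9775) cross=63.111; C₋=(0.7755,-5.6884) cross=-63.111
  mode - wants cross < 0 → take C=(0.7755,-5.6884) (cross=-63.111)
ex = (C−B)/|BC| = (-0.1875,-0.9823); ey = (0.9823,-0.1875)
P = B + -2.22·ex + -1.86·ey = (1.0518,5.6814)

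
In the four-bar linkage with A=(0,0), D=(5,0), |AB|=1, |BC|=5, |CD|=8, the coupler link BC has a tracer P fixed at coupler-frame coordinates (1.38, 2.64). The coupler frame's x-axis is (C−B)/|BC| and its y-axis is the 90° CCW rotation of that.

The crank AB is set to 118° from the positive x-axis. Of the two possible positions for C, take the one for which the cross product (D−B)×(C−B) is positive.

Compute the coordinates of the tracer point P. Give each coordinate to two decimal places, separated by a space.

-3.10 2.29

A=(0,0), D=(5.00,0)
B = A + 1.00·(cos118°, sin118°) = (-0.4695, 0.8829)
|BD| = 5.5403
circle(B,5.00) ∩ circle(D,8.00): a=-0.7495, h=4.9435
  candidates: C₊=(-0.4216,5.8827) cross=27.388; C₋=(-1.9973,-3.8779) cross=-27.388
  mode + wants cross > 0 → take C=(-0.4216,5.8827) (cross=27.388)
ex = (C−B)/|BC| = (0.0096,1.0000); ey = (-1.0000,0.0096)
P = B + 1.38·ex + 2.64·ey = (-3.0961,2.2882)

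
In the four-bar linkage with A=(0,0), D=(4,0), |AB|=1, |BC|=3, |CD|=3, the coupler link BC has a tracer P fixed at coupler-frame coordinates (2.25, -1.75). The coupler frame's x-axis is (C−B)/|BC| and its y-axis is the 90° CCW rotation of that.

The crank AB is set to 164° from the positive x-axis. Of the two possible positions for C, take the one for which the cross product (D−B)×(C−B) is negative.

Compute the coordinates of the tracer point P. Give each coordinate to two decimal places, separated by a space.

-0.23 -2.48

A=(0,0), D=(4.00,0)
B = A + 1.00·(cos164°, sin164°) = (-0.9613, 0.2756)
|BD| = 4.9689
circle(B,3.00) ∩ circle(D,3.00): a=2.4845, h=1.6815
  candidates: C₊=(1.6126,1.8167) cross=8.355; C₋=(1.4261,-1.5411) cross=-8.355
  mode - wants cross < 0 → take C=(1.4261,-1.5411) (cross=-8.355)
ex = (C−B)/|BC| = (0.7958,-0.6056); ey = (0.6056,0.7958)
P = B + 2.25·ex + -1.75·ey = (-0.2305,-2.4795)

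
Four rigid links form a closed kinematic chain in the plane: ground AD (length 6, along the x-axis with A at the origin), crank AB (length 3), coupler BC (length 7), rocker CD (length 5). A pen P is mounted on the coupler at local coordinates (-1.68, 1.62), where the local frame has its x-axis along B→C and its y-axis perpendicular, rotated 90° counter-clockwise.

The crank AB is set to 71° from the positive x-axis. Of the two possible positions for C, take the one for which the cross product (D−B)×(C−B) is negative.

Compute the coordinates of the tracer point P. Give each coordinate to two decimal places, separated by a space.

A=(0,0), D=(6.00,0)
B = A + 3.00·(cos71°, sin71°) = (0.9767, 2.8366)
|BD| = 5.7688
circle(B,7.00) ∩ circle(D,5.00): a=4.9646, h=4.9349
  candidates: C₊=(7.7262,4.6926) cross=28.469; C₋=(2.8732,-3.9017) cross=-28.469
  mode - wants cross < 0 → take C=(2.8732,-3.9017) (cross=-28.469)
ex = (C−B)/|BC| = (0.2709,-0.9626); ey = (0.9626,0.2709)
P = B + -1.68·ex + 1.62·ey = (2.0810,4.8926)

2.08 4.89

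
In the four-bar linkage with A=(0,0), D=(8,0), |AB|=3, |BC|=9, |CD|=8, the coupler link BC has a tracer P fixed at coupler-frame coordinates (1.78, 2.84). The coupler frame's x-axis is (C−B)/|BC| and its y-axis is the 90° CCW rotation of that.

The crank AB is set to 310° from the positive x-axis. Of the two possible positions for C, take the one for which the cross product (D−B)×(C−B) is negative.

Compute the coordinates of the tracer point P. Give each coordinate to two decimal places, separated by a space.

A=(0,0), D=(8.00,0)
B = A + 3.00·(cos310°, sin310°) = (1.9284, -2.2981)
|BD| = 6.4920
circle(B,9.00) ∩ circle(D,8.00): a=4.5553, h=7.7620
  candidates: C₊=(3.4410,6.5738) cross=50.391; C₋=(8.9364,-7.9450) cross=-50.391
  mode - wants cross < 0 → take C=(8.9364,-7.9450) (cross=-50.391)
ex = (C−B)/|BC| = (0.7787,-0.6274); ey = (0.6274,0.7787)
P = B + 1.78·ex + 2.84·ey = (5.0963,-1.2035)

5.10 -1.20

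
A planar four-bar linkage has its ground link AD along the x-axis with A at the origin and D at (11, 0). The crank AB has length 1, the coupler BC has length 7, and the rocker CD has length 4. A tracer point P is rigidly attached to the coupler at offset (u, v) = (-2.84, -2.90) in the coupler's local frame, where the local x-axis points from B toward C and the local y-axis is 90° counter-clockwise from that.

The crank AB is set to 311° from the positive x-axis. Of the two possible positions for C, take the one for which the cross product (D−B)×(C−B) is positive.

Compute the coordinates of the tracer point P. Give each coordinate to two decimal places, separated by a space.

-1.11 -4.41

A=(0,0), D=(11.00,0)
B = A + 1.00·(cos311°, sin311°) = (0.6561, -0.7547)
|BD| = 10.3714
circle(B,7.00) ∩ circle(D,4.00): a=6.7766, h=1.7542
  candidates: C₊=(7.2871,1.4880) cross=18.194; C₋=(7.5424,-2.0112) cross=-18.194
  mode + wants cross > 0 → take C=(7.2871,1.4880) (cross=18.194)
ex = (C−B)/|BC| = (0.9473,0.3204); ey = (-0.3204,0.9473)
P = B + -2.84·ex + -2.90·ey = (-1.1051,-4.4117)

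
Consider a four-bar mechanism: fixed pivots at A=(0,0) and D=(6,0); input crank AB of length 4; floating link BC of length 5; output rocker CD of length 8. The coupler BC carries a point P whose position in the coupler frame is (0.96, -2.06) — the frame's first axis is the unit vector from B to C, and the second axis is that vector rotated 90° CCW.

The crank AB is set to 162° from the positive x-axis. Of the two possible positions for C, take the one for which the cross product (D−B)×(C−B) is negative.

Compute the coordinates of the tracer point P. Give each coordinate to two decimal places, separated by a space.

-5.13 -0.61

A=(0,0), D=(6.00,0)
B = A + 4.00·(cos162°, sin162°) = (-3.8042, 1.2361)
|BD| = 9.8818
circle(B,5.00) ∩ circle(D,8.00): a=2.9676, h=4.0241
  candidates: C₊=(-0.3566,4.8574) cross=39.765; C₋=(-1.3633,-3.1276) cross=-39.765
  mode - wants cross < 0 → take C=(-1.3633,-3.1276) (cross=-39.765)
ex = (C−B)/|BC| = (0.4882,-0.8727); ey = (0.8727,0.4882)
P = B + 0.96·ex + -2.06·ey = (-5.1334,-0.6074)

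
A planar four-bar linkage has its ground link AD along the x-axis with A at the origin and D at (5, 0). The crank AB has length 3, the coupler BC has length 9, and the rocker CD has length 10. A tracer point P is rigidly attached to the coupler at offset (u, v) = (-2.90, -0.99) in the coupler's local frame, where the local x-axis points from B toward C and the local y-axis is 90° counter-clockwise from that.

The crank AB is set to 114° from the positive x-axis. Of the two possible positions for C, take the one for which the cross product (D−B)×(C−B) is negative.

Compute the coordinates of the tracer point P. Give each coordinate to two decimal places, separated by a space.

A=(0,0), D=(5.00,0)
B = A + 3.00·(cos114°, sin114°) = (-1.2202, 2.7406)
|BD| = 6.7972
circle(B,9.00) ∩ circle(D,10.00): a=2.0010, h=8.7747
  candidates: C₊=(4.1489,9.9637) cross=59.644; C₋=(-2.9271,-6.0960) cross=-59.644
  mode - wants cross < 0 → take C=(-2.9271,-6.0960) (cross=-59.644)
ex = (C−B)/|BC| = (-0.1897,-0.9819); ey = (0.9819,-0.1897)
P = B + -2.90·ex + -0.99·ey = (-1.6423,5.7758)

-1.64 5.78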